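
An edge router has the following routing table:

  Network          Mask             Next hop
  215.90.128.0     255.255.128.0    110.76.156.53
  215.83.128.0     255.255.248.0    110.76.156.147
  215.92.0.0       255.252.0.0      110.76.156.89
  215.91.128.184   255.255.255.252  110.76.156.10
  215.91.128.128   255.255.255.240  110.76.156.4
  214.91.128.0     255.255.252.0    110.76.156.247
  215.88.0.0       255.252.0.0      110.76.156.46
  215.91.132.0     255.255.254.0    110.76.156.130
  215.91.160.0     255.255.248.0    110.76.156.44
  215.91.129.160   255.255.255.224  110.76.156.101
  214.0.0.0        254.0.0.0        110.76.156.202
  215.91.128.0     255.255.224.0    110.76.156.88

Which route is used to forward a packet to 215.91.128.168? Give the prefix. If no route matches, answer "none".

Entries matching 215.91.128.168:
  214.0.0.0/7 (214.0.0.0 - 215.255.255.255)
  215.88.0.0/14 (215.88.0.0 - 215.91.255.255)
  215.91.128.0/19 (215.91.128.0 - 215.91.159.255)
Most specific is 215.91.128.0/19.

215.91.128.0/19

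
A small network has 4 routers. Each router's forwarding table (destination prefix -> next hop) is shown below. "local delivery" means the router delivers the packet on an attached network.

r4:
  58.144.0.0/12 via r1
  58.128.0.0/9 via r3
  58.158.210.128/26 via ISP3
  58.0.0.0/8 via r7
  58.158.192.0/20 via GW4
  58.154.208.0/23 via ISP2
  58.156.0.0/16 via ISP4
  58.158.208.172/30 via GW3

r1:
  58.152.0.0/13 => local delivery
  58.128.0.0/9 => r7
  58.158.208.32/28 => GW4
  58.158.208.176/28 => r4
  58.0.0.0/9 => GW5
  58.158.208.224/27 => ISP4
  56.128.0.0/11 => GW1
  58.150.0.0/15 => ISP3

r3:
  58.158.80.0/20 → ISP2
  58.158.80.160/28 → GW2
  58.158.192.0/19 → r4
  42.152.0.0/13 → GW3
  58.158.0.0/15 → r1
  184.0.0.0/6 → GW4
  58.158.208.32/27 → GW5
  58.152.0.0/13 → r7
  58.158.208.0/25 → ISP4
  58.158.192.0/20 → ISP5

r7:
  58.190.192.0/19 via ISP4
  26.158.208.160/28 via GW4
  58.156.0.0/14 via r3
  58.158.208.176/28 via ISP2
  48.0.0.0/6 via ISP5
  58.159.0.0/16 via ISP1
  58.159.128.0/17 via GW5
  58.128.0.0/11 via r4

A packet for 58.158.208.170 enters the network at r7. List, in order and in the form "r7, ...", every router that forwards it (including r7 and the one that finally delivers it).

At r7: longest match for 58.158.208.170 is 58.156.0.0/14 -> r3
At r3: longest match for 58.158.208.170 is 58.158.192.0/19 -> r4
At r4: longest match for 58.158.208.170 is 58.144.0.0/12 -> r1
At r1: longest match for 58.158.208.170 is 58.152.0.0/13 -> local delivery

r7, r3, r4, r1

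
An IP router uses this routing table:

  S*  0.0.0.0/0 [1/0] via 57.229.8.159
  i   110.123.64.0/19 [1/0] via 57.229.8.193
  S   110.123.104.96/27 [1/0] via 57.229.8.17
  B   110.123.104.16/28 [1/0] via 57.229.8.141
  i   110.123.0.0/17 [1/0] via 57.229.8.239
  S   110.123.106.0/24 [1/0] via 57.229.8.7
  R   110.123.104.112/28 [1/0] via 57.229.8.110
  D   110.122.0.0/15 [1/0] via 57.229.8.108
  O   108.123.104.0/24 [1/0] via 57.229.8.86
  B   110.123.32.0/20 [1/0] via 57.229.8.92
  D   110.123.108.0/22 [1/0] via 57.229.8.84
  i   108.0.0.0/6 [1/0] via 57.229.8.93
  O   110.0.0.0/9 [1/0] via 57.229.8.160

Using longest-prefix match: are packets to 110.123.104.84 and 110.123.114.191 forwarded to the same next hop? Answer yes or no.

yes

110.123.104.84: longest match 110.123.0.0/17 -> 57.229.8.239
110.123.114.191: longest match 110.123.0.0/17 -> 57.229.8.239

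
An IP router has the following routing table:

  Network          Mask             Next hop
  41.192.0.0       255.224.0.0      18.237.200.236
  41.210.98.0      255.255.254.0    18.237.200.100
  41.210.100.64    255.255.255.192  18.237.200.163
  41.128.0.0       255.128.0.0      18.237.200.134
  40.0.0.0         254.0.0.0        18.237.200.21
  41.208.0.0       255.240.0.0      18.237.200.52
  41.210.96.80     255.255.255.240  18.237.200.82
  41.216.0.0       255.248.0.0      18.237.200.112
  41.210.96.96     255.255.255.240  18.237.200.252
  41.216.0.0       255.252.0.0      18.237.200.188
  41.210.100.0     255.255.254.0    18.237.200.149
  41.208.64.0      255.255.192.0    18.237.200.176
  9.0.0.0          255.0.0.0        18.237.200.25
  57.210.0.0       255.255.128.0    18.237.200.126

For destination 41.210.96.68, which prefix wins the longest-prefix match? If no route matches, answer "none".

41.208.0.0/12

Entries matching 41.210.96.68:
  40.0.0.0/7 (40.0.0.0 - 41.255.255.255)
  41.128.0.0/9 (41.128.0.0 - 41.255.255.255)
  41.192.0.0/11 (41.192.0.0 - 41.223.255.255)
  41.208.0.0/12 (41.208.0.0 - 41.223.255.255)
Most specific is 41.208.0.0/12.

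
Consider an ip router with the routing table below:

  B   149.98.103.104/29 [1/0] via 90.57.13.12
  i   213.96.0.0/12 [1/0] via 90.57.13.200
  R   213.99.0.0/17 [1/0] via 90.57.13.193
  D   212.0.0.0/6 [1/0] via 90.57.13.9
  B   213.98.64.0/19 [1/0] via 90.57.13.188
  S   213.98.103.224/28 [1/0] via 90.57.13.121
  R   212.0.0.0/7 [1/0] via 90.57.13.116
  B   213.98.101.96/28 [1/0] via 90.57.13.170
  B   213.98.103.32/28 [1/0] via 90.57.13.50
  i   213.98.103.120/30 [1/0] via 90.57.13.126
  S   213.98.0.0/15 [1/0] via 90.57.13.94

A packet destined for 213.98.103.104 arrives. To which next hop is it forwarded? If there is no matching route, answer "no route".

Routes whose prefix contains 213.98.103.104:
  212.0.0.0/6 (212.0.0.0 - 215.255.255.255) -> 90.57.13.9
  212.0.0.0/7 (212.0.0.0 - 213.255.255.255) -> 90.57.13.116
  213.96.0.0/12 (213.96.0.0 - 213.111.255.255) -> 90.57.13.200
  213.98.0.0/15 (213.98.0.0 - 213.99.255.255) -> 90.57.13.94
More-specific entries that do NOT match:
  213.98.103.120/30 (213.98.103.120 - 213.98.103.123) does not contain 213.98.103.104
  149.98.103.104/29 (149.98.103.104 - 149.98.103.111) does not contain 213.98.103.104
  213.98.103.224/28 (213.98.103.224 - 213.98.103.239) does not contain 213.98.103.104
  213.98.101.96/28 (213.98.101.96 - 213.98.101.111) does not contain 213.98.103.104
  213.98.103.32/28 (213.98.103.32 - 213.98.103.47) does not contain 213.98.103.104
  213.98.64.0/19 (213.98.64.0 - 213.98.95.255) does not contain 213.98.103.104
  213.99.0.0/17 (213.99.0.0 - 213.99.127.255) does not contain 213.98.103.104
Longest matching prefix is /15 -> next hop 90.57.13.94.

90.57.13.94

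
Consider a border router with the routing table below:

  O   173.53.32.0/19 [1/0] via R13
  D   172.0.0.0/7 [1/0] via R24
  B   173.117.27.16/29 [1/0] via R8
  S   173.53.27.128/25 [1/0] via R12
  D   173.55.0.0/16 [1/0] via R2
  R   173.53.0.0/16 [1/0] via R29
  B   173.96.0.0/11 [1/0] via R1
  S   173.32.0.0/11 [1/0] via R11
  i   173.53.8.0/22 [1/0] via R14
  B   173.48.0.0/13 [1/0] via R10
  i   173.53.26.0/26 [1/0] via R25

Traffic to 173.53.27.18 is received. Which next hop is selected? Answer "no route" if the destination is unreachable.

R29

Routes whose prefix contains 173.53.27.18:
  172.0.0.0/7 (172.0.0.0 - 173.255.255.255) -> R24
  173.32.0.0/11 (173.32.0.0 - 173.63.255.255) -> R11
  173.48.0.0/13 (173.48.0.0 - 173.55.255.255) -> R10
  173.53.0.0/16 (173.53.0.0 - 173.53.255.255) -> R29
More-specific entries that do NOT match:
  173.117.27.16/29 (173.117.27.16 - 173.117.27.23) does not contain 173.53.27.18
  173.53.26.0/26 (173.53.26.0 - 173.53.26.63) does not contain 173.53.27.18
  173.53.27.128/25 (173.53.27.128 - 173.53.27.255) does not contain 173.53.27.18
  173.53.8.0/22 (173.53.8.0 - 173.53.11.255) does not contain 173.53.27.18
  173.53.32.0/19 (173.53.32.0 - 173.53.63.255) does not contain 173.53.27.18
Longest matching prefix is /16 -> next hop R29.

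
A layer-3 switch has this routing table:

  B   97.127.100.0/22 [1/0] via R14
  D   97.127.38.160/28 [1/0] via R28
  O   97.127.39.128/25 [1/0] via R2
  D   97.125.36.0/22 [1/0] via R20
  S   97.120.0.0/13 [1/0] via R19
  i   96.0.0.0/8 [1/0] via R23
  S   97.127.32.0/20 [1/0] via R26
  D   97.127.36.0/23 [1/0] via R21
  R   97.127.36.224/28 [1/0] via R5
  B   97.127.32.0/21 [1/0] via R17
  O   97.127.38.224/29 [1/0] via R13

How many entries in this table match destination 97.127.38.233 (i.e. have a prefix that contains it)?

Prefixes containing 97.127.38.233:
  97.120.0.0/13 (97.120.0.0 - 97.127.255.255)
  97.127.32.0/20 (97.127.32.0 - 97.127.47.255)
  97.127.32.0/21 (97.127.32.0 - 97.127.39.255)
Total matching entries: 3.

3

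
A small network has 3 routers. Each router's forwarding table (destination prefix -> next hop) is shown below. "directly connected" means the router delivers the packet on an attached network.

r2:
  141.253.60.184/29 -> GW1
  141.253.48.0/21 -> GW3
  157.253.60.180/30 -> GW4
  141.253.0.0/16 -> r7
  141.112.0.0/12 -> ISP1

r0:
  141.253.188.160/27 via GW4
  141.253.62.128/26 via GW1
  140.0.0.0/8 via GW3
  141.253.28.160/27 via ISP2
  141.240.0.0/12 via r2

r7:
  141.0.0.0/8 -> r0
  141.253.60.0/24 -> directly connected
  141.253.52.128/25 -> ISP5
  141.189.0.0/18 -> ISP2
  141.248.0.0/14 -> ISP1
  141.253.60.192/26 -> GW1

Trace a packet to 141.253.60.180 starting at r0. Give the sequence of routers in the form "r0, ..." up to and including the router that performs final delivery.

r0, r2, r7

At r0: longest match for 141.253.60.180 is 141.240.0.0/12 -> r2
At r2: longest match for 141.253.60.180 is 141.253.0.0/16 -> r7
At r7: longest match for 141.253.60.180 is 141.253.60.0/24 -> directly connected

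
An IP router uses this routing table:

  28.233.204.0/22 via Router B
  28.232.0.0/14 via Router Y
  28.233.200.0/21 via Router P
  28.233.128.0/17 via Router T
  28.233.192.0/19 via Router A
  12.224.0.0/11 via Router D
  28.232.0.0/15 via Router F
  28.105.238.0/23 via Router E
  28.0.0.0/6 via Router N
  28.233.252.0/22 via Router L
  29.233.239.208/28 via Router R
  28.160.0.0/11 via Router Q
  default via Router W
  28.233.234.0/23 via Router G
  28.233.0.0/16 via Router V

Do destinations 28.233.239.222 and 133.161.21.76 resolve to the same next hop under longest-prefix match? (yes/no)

28.233.239.222: longest match 28.233.128.0/17 -> Router T
133.161.21.76: longest match 0.0.0.0/0 -> Router W

no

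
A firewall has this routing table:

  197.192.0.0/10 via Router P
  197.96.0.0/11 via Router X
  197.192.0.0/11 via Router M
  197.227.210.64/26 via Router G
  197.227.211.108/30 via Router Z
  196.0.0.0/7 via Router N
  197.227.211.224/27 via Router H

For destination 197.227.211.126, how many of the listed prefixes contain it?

2

Prefixes containing 197.227.211.126:
  196.0.0.0/7 (196.0.0.0 - 197.255.255.255)
  197.192.0.0/10 (197.192.0.0 - 197.255.255.255)
Total matching entries: 2.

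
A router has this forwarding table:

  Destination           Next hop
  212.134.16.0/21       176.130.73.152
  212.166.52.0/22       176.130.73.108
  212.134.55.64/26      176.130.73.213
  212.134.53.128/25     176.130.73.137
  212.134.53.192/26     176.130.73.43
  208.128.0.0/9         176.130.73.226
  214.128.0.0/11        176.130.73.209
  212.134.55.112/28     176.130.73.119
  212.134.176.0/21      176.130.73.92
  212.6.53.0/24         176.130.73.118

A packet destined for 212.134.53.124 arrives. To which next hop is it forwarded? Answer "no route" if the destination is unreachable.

No entry's prefix contains 212.134.53.124; there is no default route.

no route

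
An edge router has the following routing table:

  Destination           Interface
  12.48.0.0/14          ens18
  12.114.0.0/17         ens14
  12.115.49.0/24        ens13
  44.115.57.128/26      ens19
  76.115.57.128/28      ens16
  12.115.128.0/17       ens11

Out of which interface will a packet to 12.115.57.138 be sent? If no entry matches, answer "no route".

no route

No entry's prefix contains 12.115.57.138; there is no default route.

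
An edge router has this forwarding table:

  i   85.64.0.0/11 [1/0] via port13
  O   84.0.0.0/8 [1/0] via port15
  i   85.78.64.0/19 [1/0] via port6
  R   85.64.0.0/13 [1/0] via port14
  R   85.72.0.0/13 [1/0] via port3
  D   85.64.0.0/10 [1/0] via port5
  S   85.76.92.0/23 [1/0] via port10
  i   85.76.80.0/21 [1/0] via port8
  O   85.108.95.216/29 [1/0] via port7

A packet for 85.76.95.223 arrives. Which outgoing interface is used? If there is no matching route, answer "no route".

port3

Routes whose prefix contains 85.76.95.223:
  85.64.0.0/10 (85.64.0.0 - 85.127.255.255) -> port5
  85.64.0.0/11 (85.64.0.0 - 85.95.255.255) -> port13
  85.72.0.0/13 (85.72.0.0 - 85.79.255.255) -> port3
More-specific entries that do NOT match:
  85.108.95.216/29 (85.108.95.216 - 85.108.95.223) does not contain 85.76.95.223
  85.76.92.0/23 (85.76.92.0 - 85.76.93.255) does not contain 85.76.95.223
  85.76.80.0/21 (85.76.80.0 - 85.76.87.255) does not contain 85.76.95.223
  85.78.64.0/19 (85.78.64.0 - 85.78.95.255) does not contain 85.76.95.223
Longest matching prefix is /13 -> interface port3.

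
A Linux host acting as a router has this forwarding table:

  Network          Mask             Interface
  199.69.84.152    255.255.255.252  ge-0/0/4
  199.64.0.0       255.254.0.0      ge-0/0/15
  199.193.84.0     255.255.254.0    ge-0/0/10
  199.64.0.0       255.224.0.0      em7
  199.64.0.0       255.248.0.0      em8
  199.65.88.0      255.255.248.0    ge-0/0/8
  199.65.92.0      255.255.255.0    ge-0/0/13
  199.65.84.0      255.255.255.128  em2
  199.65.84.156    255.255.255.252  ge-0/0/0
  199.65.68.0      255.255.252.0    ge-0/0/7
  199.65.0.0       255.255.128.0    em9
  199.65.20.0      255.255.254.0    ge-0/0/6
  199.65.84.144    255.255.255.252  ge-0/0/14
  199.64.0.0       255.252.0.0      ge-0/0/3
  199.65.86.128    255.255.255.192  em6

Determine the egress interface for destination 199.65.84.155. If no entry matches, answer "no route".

Routes whose prefix contains 199.65.84.155:
  199.64.0.0/11 (199.64.0.0 - 199.95.255.255) -> em7
  199.64.0.0/13 (199.64.0.0 - 199.71.255.255) -> em8
  199.64.0.0/14 (199.64.0.0 - 199.67.255.255) -> ge-0/0/3
  199.64.0.0/15 (199.64.0.0 - 199.65.255.255) -> ge-0/0/15
  199.65.0.0/17 (199.65.0.0 - 199.65.127.255) -> em9
More-specific entries that do NOT match:
  199.69.84.152/30 (199.69.84.152 - 199.69.84.155) does not contain 199.65.84.155
  199.65.84.156/30 (199.65.84.156 - 199.65.84.159) does not contain 199.65.84.155
  199.65.84.144/30 (199.65.84.144 - 199.65.84.147) does not contain 199.65.84.155
  199.65.86.128/26 (199.65.86.128 - 199.65.86.191) does not contain 199.65.84.155
  199.65.84.0/25 (199.65.84.0 - 199.65.84.127) does not contain 199.65.84.155
  199.65.92.0/24 (199.65.92.0 - 199.65.92.255) does not contain 199.65.84.155
  199.193.84.0/23 (199.193.84.0 - 199.193.85.255) does not contain 199.65.84.155
  199.65.20.0/23 (199.65.20.0 - 199.65.21.255) does not contain 199.65.84.155
  199.65.68.0/22 (199.65.68.0 - 199.65.71.255) does not contain 199.65.84.155
  199.65.88.0/21 (199.65.88.0 - 199.65.95.255) does not contain 199.65.84.155
Longest matching prefix is /17 -> interface em9.

em9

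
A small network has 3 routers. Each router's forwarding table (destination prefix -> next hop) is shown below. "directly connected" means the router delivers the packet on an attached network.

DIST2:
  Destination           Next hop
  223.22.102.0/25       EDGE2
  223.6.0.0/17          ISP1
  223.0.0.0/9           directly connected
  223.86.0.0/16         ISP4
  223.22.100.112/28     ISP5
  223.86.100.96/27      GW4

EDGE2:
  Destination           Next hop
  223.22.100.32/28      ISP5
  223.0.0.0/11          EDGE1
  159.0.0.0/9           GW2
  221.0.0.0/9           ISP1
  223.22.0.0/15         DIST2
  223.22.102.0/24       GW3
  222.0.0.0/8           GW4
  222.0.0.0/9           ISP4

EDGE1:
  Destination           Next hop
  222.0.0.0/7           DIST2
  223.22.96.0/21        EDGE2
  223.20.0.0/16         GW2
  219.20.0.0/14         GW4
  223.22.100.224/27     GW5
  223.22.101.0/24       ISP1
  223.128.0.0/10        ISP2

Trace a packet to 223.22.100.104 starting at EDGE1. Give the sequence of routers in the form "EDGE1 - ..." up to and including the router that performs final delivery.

EDGE1 - EDGE2 - DIST2

At EDGE1: longest match for 223.22.100.104 is 223.22.96.0/21 -> EDGE2
At EDGE2: longest match for 223.22.100.104 is 223.22.0.0/15 -> DIST2
At DIST2: longest match for 223.22.100.104 is 223.0.0.0/9 -> directly connected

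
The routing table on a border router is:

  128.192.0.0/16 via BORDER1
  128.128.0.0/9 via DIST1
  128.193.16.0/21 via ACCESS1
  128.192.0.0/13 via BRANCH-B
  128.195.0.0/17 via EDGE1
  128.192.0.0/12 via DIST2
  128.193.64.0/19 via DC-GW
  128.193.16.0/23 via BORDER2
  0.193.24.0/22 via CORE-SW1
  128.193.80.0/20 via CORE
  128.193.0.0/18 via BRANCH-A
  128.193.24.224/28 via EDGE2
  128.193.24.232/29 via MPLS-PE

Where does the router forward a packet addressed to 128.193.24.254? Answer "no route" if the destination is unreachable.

BRANCH-A

Routes whose prefix contains 128.193.24.254:
  128.128.0.0/9 (128.128.0.0 - 128.255.255.255) -> DIST1
  128.192.0.0/12 (128.192.0.0 - 128.207.255.255) -> DIST2
  128.192.0.0/13 (128.192.0.0 - 128.199.255.255) -> BRANCH-B
  128.193.0.0/18 (128.193.0.0 - 128.193.63.255) -> BRANCH-A
More-specific entries that do NOT match:
  128.193.24.232/29 (128.193.24.232 - 128.193.24.239) does not contain 128.193.24.254
  128.193.24.224/28 (128.193.24.224 - 128.193.24.239) does not contain 128.193.24.254
  128.193.16.0/23 (128.193.16.0 - 128.193.17.255) does not contain 128.193.24.254
  0.193.24.0/22 (0.193.24.0 - 0.193.27.255) does not contain 128.193.24.254
  128.193.16.0/21 (128.193.16.0 - 128.193.23.255) does not contain 128.193.24.254
  128.193.80.0/20 (128.193.80.0 - 128.193.95.255) does not contain 128.193.24.254
  128.193.64.0/19 (128.193.64.0 - 128.193.95.255) does not contain 128.193.24.254
Longest matching prefix is /18 -> next hop BRANCH-A.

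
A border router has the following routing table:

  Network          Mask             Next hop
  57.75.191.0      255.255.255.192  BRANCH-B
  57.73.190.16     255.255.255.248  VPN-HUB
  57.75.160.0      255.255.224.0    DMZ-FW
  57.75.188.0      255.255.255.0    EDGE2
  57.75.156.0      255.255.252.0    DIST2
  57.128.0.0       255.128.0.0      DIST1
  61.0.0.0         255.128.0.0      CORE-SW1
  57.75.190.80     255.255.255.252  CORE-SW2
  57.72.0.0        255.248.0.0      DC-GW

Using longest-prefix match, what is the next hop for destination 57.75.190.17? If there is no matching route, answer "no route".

Routes whose prefix contains 57.75.190.17:
  57.72.0.0/13 (57.72.0.0 - 57.79.255.255) -> DC-GW
  57.75.160.0/19 (57.75.160.0 - 57.75.191.255) -> DMZ-FW
More-specific entries that do NOT match:
  57.75.190.80/30 (57.75.190.80 - 57.75.190.83) does not contain 57.75.190.17
  57.73.190.16/29 (57.73.190.16 - 57.73.190.23) does not contain 57.75.190.17
  57.75.191.0/26 (57.75.191.0 - 57.75.191.63) does not contain 57.75.190.17
  57.75.188.0/24 (57.75.188.0 - 57.75.188.255) does not contain 57.75.190.17
  57.75.156.0/22 (57.75.156.0 - 57.75.159.255) does not contain 57.75.190.17
Longest matching prefix is /19 -> next hop DMZ-FW.

DMZ-FW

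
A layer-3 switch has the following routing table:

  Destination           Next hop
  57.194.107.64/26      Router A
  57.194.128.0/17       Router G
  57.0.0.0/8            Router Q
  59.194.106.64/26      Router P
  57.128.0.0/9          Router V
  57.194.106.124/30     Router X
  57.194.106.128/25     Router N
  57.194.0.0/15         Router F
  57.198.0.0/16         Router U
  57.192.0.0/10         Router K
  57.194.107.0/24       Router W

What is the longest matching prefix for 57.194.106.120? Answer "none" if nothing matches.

57.194.0.0/15

Entries matching 57.194.106.120:
  57.0.0.0/8 (57.0.0.0 - 57.255.255.255)
  57.128.0.0/9 (57.128.0.0 - 57.255.255.255)
  57.192.0.0/10 (57.192.0.0 - 57.255.255.255)
  57.194.0.0/15 (57.194.0.0 - 57.195.255.255)
Most specific is 57.194.0.0/15.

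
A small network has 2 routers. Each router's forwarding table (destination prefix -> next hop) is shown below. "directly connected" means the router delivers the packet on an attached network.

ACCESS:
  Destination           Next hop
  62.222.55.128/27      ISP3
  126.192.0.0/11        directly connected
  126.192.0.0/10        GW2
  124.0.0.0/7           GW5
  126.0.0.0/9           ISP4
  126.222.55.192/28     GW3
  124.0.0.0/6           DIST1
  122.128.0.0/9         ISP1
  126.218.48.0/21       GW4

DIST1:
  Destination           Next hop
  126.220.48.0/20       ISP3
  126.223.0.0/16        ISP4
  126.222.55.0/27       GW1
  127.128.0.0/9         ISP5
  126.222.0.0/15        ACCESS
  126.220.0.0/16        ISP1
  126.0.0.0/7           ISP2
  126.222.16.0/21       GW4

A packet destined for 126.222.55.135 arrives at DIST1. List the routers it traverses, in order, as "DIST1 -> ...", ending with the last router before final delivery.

At DIST1: longest match for 126.222.55.135 is 126.222.0.0/15 -> ACCESS
At ACCESS: longest match for 126.222.55.135 is 126.192.0.0/11 -> directly connected

DIST1 -> ACCESS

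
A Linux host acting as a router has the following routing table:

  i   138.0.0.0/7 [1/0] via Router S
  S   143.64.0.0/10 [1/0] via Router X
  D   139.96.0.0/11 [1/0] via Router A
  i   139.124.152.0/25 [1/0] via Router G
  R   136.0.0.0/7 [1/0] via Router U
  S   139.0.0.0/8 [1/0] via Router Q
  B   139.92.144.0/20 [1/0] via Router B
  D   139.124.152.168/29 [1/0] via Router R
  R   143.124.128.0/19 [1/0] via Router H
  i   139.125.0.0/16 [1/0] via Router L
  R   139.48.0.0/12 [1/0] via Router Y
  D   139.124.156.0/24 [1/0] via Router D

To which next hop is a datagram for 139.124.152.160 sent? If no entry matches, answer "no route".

Routes whose prefix contains 139.124.152.160:
  138.0.0.0/7 (138.0.0.0 - 139.255.255.255) -> Router S
  139.0.0.0/8 (139.0.0.0 - 139.255.255.255) -> Router Q
  139.96.0.0/11 (139.96.0.0 - 139.127.255.255) -> Router A
More-specific entries that do NOT match:
  139.124.152.168/29 (139.124.152.168 - 139.124.152.175) does not contain 139.124.152.160
  139.124.152.0/25 (139.124.152.0 - 139.124.152.127) does not contain 139.124.152.160
  139.124.156.0/24 (139.124.156.0 - 139.124.156.255) does not contain 139.124.152.160
  139.92.144.0/20 (139.92.144.0 - 139.92.159.255) does not contain 139.124.152.160
  143.124.128.0/19 (143.124.128.0 - 143.124.159.255) does not contain 139.124.152.160
  139.125.0.0/16 (139.125.0.0 - 139.125.255.255) does not contain 139.124.152.160
  139.48.0.0/12 (139.48.0.0 - 139.63.255.255) does not contain 139.124.152.160
Longest matching prefix is /11 -> next hop Router A.

Router A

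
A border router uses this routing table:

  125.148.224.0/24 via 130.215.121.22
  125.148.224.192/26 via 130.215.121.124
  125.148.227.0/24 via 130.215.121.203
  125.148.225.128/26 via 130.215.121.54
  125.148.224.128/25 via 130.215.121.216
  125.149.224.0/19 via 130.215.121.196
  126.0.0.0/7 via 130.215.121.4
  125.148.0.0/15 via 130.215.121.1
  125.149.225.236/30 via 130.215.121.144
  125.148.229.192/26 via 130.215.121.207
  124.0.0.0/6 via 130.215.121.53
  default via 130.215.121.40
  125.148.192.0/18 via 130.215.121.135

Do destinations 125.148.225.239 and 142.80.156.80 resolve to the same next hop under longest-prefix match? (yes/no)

125.148.225.239: longest match 125.148.192.0/18 -> 130.215.121.135
142.80.156.80: longest match 0.0.0.0/0 -> 130.215.121.40

no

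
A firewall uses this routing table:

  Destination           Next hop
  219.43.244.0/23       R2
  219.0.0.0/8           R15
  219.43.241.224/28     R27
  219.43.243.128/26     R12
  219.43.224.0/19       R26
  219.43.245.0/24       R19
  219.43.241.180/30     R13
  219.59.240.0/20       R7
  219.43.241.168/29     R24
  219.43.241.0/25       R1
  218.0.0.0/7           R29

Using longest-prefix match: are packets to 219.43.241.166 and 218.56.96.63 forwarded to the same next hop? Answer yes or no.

no

219.43.241.166: longest match 219.43.224.0/19 -> R26
218.56.96.63: longest match 218.0.0.0/7 -> R29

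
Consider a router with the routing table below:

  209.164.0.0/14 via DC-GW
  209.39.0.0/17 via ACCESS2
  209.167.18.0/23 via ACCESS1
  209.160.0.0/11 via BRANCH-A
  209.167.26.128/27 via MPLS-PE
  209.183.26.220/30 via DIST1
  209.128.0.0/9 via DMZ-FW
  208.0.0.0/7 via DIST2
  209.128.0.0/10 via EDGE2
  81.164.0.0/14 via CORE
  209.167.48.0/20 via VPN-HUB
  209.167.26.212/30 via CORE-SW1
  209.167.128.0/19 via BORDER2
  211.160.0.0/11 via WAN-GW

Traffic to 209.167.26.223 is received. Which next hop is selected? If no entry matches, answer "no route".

Routes whose prefix contains 209.167.26.223:
  208.0.0.0/7 (208.0.0.0 - 209.255.255.255) -> DIST2
  209.128.0.0/9 (209.128.0.0 - 209.255.255.255) -> DMZ-FW
  209.128.0.0/10 (209.128.0.0 - 209.191.255.255) -> EDGE2
  209.160.0.0/11 (209.160.0.0 - 209.191.255.255) -> BRANCH-A
  209.164.0.0/14 (209.164.0.0 - 209.167.255.255) -> DC-GW
More-specific entries that do NOT match:
  209.183.26.220/30 (209.183.26.220 - 209.183.26.223) does not contain 209.167.26.223
  209.167.26.212/30 (209.167.26.212 - 209.167.26.215) does not contain 209.167.26.223
  209.167.26.128/27 (209.167.26.128 - 209.167.26.159) does not contain 209.167.26.223
  209.167.18.0/23 (209.167.18.0 - 209.167.19.255) does not contain 209.167.26.223
  209.167.48.0/20 (209.167.48.0 - 209.167.63.255) does not contain 209.167.26.223
  209.167.128.0/19 (209.167.128.0 - 209.167.159.255) does not contain 209.167.26.223
  209.39.0.0/17 (209.39.0.0 - 209.39.127.255) does not contain 209.167.26.223
Longest matching prefix is /14 -> next hop DC-GW.

DC-GW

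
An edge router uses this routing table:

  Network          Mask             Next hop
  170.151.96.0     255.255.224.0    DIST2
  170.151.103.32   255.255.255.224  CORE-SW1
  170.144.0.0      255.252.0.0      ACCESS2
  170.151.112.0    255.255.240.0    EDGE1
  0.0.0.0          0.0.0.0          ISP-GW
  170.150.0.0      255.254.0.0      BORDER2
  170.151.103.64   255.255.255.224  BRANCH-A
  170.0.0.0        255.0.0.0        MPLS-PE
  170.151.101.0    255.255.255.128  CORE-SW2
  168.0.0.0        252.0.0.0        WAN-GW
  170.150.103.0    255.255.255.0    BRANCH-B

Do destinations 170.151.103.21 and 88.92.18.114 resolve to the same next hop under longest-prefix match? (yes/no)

170.151.103.21: longest match 170.151.96.0/19 -> DIST2
88.92.18.114: longest match 0.0.0.0/0 -> ISP-GW

no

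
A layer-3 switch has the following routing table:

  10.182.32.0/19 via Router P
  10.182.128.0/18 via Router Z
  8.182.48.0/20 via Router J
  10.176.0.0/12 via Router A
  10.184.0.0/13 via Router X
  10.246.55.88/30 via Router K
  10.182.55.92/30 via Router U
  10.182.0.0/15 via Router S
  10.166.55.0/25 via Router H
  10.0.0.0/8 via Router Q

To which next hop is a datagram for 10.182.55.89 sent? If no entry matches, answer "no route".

Router P

Routes whose prefix contains 10.182.55.89:
  10.0.0.0/8 (10.0.0.0 - 10.255.255.255) -> Router Q
  10.176.0.0/12 (10.176.0.0 - 10.191.255.255) -> Router A
  10.182.0.0/15 (10.182.0.0 - 10.183.255.255) -> Router S
  10.182.32.0/19 (10.182.32.0 - 10.182.63.255) -> Router P
More-specific entries that do NOT match:
  10.246.55.88/30 (10.246.55.88 - 10.246.55.91) does not contain 10.182.55.89
  10.182.55.92/30 (10.182.55.92 - 10.182.55.95) does not contain 10.182.55.89
  10.166.55.0/25 (10.166.55.0 - 10.166.55.127) does not contain 10.182.55.89
  8.182.48.0/20 (8.182.48.0 - 8.182.63.255) does not contain 10.182.55.89
Longest matching prefix is /19 -> next hop Router P.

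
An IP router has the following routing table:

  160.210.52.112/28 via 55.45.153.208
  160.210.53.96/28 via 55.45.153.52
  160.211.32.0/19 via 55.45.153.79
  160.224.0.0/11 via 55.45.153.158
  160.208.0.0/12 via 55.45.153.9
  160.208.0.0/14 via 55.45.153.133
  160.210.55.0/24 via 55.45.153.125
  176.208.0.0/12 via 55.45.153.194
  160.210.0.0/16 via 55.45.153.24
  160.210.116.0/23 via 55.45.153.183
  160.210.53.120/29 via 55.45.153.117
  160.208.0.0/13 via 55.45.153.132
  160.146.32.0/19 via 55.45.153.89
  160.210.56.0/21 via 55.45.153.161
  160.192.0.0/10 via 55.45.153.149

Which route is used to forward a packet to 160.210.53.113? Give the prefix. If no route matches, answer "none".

160.210.0.0/16

Entries matching 160.210.53.113:
  160.192.0.0/10 (160.192.0.0 - 160.255.255.255)
  160.208.0.0/12 (160.208.0.0 - 160.223.255.255)
  160.208.0.0/13 (160.208.0.0 - 160.215.255.255)
  160.208.0.0/14 (160.208.0.0 - 160.211.255.255)
  160.210.0.0/16 (160.210.0.0 - 160.210.255.255)
Most specific is 160.210.0.0/16.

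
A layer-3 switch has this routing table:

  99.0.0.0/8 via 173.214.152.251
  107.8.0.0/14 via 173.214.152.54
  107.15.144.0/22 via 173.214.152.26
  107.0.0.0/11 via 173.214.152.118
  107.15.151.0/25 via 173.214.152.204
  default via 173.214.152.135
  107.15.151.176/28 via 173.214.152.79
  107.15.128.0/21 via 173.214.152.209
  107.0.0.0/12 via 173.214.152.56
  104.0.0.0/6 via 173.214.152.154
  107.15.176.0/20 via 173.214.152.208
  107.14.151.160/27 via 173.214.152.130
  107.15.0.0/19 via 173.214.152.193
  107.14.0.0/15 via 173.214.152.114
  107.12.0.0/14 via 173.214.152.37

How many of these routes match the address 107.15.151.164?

6

Prefixes containing 107.15.151.164:
  0.0.0.0/0 (default, matches everything)
  104.0.0.0/6 (104.0.0.0 - 107.255.255.255)
  107.0.0.0/11 (107.0.0.0 - 107.31.255.255)
  107.0.0.0/12 (107.0.0.0 - 107.15.255.255)
  107.12.0.0/14 (107.12.0.0 - 107.15.255.255)
  107.14.0.0/15 (107.14.0.0 - 107.15.255.255)
Total matching entries: 6.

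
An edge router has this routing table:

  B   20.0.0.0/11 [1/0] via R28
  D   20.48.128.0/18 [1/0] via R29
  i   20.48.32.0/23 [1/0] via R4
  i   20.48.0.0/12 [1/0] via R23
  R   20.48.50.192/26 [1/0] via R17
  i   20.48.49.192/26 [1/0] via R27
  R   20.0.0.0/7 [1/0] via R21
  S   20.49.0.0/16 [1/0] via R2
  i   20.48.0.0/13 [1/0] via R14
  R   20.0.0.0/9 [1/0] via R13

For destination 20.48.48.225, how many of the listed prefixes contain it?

4

Prefixes containing 20.48.48.225:
  20.0.0.0/7 (20.0.0.0 - 21.255.255.255)
  20.0.0.0/9 (20.0.0.0 - 20.127.255.255)
  20.48.0.0/12 (20.48.0.0 - 20.63.255.255)
  20.48.0.0/13 (20.48.0.0 - 20.55.255.255)
Total matching entries: 4.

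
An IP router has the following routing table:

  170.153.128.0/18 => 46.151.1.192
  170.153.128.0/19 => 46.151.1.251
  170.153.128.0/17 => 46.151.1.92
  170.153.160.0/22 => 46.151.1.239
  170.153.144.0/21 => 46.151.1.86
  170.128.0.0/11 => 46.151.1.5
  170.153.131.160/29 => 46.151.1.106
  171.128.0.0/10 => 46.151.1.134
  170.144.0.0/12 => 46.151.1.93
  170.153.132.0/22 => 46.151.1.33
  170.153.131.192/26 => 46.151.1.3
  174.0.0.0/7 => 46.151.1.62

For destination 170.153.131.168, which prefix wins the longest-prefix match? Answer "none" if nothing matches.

170.153.128.0/19

Entries matching 170.153.131.168:
  170.128.0.0/11 (170.128.0.0 - 170.159.255.255)
  170.144.0.0/12 (170.144.0.0 - 170.159.255.255)
  170.153.128.0/17 (170.153.128.0 - 170.153.255.255)
  170.153.128.0/18 (170.153.128.0 - 170.153.191.255)
  170.153.128.0/19 (170.153.128.0 - 170.153.159.255)
Most specific is 170.153.128.0/19.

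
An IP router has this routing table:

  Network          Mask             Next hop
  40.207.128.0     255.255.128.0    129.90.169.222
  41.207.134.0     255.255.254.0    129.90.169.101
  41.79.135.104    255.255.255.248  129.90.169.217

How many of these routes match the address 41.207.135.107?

Prefixes containing 41.207.135.107:
  41.207.134.0/23 (41.207.134.0 - 41.207.135.255)
Total matching entries: 1.

1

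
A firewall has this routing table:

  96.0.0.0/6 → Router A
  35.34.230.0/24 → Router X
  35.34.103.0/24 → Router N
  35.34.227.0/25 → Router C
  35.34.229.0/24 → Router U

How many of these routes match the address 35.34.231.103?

No listed prefix contains 35.34.231.103.
Total matching entries: 0.

0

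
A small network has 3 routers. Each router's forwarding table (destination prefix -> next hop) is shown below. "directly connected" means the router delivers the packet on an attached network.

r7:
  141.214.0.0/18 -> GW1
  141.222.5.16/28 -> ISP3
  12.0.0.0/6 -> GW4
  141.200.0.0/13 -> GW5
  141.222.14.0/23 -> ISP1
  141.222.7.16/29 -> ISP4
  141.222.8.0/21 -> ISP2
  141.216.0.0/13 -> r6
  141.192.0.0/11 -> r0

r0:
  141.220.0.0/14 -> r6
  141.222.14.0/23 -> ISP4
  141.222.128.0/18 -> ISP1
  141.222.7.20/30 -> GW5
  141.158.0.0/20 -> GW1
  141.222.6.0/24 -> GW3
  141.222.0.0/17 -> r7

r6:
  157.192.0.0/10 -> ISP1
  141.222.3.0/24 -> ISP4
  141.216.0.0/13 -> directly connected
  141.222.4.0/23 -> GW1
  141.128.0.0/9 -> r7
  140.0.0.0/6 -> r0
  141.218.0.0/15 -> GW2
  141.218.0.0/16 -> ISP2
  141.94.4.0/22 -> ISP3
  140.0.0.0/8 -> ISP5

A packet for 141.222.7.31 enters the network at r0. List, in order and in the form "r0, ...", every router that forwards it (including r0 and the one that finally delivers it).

r0, r7, r6

At r0: longest match for 141.222.7.31 is 141.222.0.0/17 -> r7
At r7: longest match for 141.222.7.31 is 141.216.0.0/13 -> r6
At r6: longest match for 141.222.7.31 is 141.216.0.0/13 -> directly connected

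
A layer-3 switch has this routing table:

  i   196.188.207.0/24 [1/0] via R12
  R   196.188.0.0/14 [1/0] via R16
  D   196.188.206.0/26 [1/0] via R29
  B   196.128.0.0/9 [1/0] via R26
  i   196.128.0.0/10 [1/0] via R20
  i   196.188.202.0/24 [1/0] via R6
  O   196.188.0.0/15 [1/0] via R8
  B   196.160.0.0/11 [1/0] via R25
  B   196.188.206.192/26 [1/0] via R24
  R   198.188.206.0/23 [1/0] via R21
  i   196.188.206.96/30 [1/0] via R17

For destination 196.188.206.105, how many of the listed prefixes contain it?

Prefixes containing 196.188.206.105:
  196.128.0.0/9 (196.128.0.0 - 196.255.255.255)
  196.128.0.0/10 (196.128.0.0 - 196.191.255.255)
  196.160.0.0/11 (196.160.0.0 - 196.191.255.255)
  196.188.0.0/14 (196.188.0.0 - 196.191.255.255)
  196.188.0.0/15 (196.188.0.0 - 196.189.255.255)
Total matching entries: 5.

5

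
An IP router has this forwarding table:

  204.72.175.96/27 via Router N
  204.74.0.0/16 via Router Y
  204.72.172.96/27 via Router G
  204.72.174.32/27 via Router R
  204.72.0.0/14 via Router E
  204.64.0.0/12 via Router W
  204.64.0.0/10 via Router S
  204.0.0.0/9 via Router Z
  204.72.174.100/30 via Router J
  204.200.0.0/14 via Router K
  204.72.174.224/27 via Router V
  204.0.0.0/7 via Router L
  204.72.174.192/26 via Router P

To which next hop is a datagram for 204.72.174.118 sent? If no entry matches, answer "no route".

Router E

Routes whose prefix contains 204.72.174.118:
  204.0.0.0/7 (204.0.0.0 - 205.255.255.255) -> Router L
  204.0.0.0/9 (204.0.0.0 - 204.127.255.255) -> Router Z
  204.64.0.0/10 (204.64.0.0 - 204.127.255.255) -> Router S
  204.64.0.0/12 (204.64.0.0 - 204.79.255.255) -> Router W
  204.72.0.0/14 (204.72.0.0 - 204.75.255.255) -> Router E
More-specific entries that do NOT match:
  204.72.174.100/30 (204.72.174.100 - 204.72.174.103) does not contain 204.72.174.118
  204.72.175.96/27 (204.72.175.96 - 204.72.175.127) does not contain 204.72.174.118
  204.72.172.96/27 (204.72.172.96 - 204.72.172.127) does not contain 204.72.174.118
  204.72.174.32/27 (204.72.174.32 - 204.72.174.63) does not contain 204.72.174.118
  204.72.174.224/27 (204.72.174.224 - 204.72.174.255) does not contain 204.72.174.118
  204.72.174.192/26 (204.72.174.192 - 204.72.174.255) does not contain 204.72.174.118
  204.74.0.0/16 (204.74.0.0 - 204.74.255.255) does not contain 204.72.174.118
Longest matching prefix is /14 -> next hop Router E.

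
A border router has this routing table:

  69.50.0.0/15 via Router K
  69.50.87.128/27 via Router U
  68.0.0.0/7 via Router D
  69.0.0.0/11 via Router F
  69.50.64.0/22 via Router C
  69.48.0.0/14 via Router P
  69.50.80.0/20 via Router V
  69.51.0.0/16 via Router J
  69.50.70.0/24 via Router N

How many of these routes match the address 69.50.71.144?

3

Prefixes containing 69.50.71.144:
  68.0.0.0/7 (68.0.0.0 - 69.255.255.255)
  69.48.0.0/14 (69.48.0.0 - 69.51.255.255)
  69.50.0.0/15 (69.50.0.0 - 69.51.255.255)
Total matching entries: 3.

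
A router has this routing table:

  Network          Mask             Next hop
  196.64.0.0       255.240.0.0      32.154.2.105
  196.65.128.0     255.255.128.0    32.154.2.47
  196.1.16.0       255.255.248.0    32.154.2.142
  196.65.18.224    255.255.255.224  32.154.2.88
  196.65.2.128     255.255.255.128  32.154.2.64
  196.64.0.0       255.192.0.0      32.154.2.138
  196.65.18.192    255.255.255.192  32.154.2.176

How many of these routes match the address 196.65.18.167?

2

Prefixes containing 196.65.18.167:
  196.64.0.0/10 (196.64.0.0 - 196.127.255.255)
  196.64.0.0/12 (196.64.0.0 - 196.79.255.255)
Total matching entries: 2.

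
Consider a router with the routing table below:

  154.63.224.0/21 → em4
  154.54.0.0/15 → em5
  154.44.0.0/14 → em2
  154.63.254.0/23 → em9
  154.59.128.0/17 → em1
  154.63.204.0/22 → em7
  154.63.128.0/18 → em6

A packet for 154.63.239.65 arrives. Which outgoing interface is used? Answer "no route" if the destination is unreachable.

no route

No entry's prefix contains 154.63.239.65; there is no default route.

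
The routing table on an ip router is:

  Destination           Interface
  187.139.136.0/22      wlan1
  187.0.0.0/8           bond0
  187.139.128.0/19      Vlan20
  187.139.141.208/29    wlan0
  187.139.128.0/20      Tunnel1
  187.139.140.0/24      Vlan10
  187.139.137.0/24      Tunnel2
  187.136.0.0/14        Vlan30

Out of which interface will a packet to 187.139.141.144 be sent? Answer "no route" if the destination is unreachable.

Tunnel1

Routes whose prefix contains 187.139.141.144:
  187.0.0.0/8 (187.0.0.0 - 187.255.255.255) -> bond0
  187.136.0.0/14 (187.136.0.0 - 187.139.255.255) -> Vlan30
  187.139.128.0/19 (187.139.128.0 - 187.139.159.255) -> Vlan20
  187.139.128.0/20 (187.139.128.0 - 187.139.143.255) -> Tunnel1
More-specific entries that do NOT match:
  187.139.141.208/29 (187.139.141.208 - 187.139.141.215) does not contain 187.139.141.144
  187.139.140.0/24 (187.139.140.0 - 187.139.140.255) does not contain 187.139.141.144
  187.139.137.0/24 (187.139.137.0 - 187.139.137.255) does not contain 187.139.141.144
  187.139.136.0/22 (187.139.136.0 - 187.139.139.255) does not contain 187.139.141.144
Longest matching prefix is /20 -> interface Tunnel1.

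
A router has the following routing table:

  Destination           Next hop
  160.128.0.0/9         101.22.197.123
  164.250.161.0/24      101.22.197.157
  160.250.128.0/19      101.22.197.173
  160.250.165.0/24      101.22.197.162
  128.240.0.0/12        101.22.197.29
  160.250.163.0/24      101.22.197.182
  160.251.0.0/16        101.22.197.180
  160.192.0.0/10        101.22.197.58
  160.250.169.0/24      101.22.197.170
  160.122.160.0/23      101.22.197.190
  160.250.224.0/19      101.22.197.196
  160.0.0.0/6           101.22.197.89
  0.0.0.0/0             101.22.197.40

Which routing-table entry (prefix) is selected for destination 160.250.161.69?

Entries matching 160.250.161.69:
  0.0.0.0/0 (default, matches everything)
  160.0.0.0/6 (160.0.0.0 - 163.255.255.255)
  160.128.0.0/9 (160.128.0.0 - 160.255.255.255)
  160.192.0.0/10 (160.192.0.0 - 160.255.255.255)
Most specific is 160.192.0.0/10.

160.192.0.0/10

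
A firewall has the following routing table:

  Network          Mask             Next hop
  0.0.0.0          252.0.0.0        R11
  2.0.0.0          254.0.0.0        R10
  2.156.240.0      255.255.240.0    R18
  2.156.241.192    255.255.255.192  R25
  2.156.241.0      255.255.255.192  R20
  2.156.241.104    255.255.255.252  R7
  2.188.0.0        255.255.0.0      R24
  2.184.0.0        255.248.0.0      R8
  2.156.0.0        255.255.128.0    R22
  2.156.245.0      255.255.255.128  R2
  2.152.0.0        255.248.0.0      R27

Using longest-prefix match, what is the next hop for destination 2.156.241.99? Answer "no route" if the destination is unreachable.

R18

Routes whose prefix contains 2.156.241.99:
  0.0.0.0/6 (0.0.0.0 - 3.255.255.255) -> R11
  2.0.0.0/7 (2.0.0.0 - 3.255.255.255) -> R10
  2.152.0.0/13 (2.152.0.0 - 2.159.255.255) -> R27
  2.156.240.0/20 (2.156.240.0 - 2.156.255.255) -> R18
More-specific entries that do NOT match:
  2.156.241.104/30 (2.156.241.104 - 2.156.241.107) does not contain 2.156.241.99
  2.156.241.192/26 (2.156.241.192 - 2.156.241.255) does not contain 2.156.241.99
  2.156.241.0/26 (2.156.241.0 - 2.156.241.63) does not contain 2.156.241.99
  2.156.245.0/25 (2.156.245.0 - 2.156.245.127) does not contain 2.156.241.99
Longest matching prefix is /20 -> next hop R18.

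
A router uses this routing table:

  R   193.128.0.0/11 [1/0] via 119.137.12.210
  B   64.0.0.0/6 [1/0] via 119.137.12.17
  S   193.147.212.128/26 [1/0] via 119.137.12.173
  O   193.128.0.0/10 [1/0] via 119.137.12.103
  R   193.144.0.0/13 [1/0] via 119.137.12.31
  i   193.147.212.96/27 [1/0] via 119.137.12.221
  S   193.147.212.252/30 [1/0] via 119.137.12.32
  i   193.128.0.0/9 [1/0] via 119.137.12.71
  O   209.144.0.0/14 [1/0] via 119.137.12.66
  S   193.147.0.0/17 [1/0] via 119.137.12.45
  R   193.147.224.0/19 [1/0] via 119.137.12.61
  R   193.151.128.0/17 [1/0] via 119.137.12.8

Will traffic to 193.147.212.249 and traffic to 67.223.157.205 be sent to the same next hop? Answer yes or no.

193.147.212.249: longest match 193.144.0.0/13 -> 119.137.12.31
67.223.157.205: longest match 64.0.0.0/6 -> 119.137.12.17

no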